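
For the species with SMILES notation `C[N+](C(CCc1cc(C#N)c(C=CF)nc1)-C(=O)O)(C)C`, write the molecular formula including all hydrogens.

Heavy atoms from the SMILES: 15 C, 1 F, 3 N, 2 O.
Implicit hydrogens by atom environment:
  3 × C: 3 H each → 9
  3 × C: 1 H each → 3
  3 × C (aromatic): no H
  2 × C: 2 H each → 4
  2 × C (aromatic): 1 H each → 2
  2 × C: no H
  1 × F: no H
  1 × N (aromatic): no H
  1 × N: no H
  1 × N (charge +1): no H
  1 × O: 1 H
  1 × O: no H
  Total hydrogens = 19.
Net charge +1.
Molecular formula: C15H19FN3O2+

C15H19FN3O2+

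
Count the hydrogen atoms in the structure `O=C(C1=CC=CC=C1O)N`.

Hydrogens are implicit in SMILES; fill each atom to its normal valence:
  4 × C (aromatic): 1 H each → 4
  2 × C (aromatic): no H
  1 × C: no H
  1 × N: 2 H
  1 × O: 1 H
  1 × O: no H
  Total hydrogens = 7.

7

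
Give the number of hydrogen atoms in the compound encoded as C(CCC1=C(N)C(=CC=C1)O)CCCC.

Hydrogens are implicit in SMILES; fill each atom to its normal valence:
  6 × C: 2 H each → 12
  3 × C (aromatic): 1 H each → 3
  3 × C (aromatic): no H
  1 × C: 3 H
  1 × N: 2 H
  1 × O: 1 H
  Total hydrogens = 21.

21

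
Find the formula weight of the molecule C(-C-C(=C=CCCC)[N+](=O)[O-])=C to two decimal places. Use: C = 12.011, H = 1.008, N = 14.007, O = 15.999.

Molecular formula: C9H13NO2.
M = 9×12.011 + 13×1.008 + 1×14.007 + 2×15.999 = 167.21 g/mol.

167.21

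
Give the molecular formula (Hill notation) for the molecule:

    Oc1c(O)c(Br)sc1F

Heavy atoms from the SMILES: 1 Br, 4 C, 1 F, 2 O, 1 S.
Implicit hydrogens by atom environment:
  4 × C (aromatic): no H
  2 × O: 1 H each → 2
  1 × Br: no H
  1 × F: no H
  1 × S (aromatic): no H
  Total hydrogens = 2.
Molecular formula: C4H2BrFO2S

C4H2BrFO2S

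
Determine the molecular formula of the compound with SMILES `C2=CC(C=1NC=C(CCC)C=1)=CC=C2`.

C13H15N

Heavy atoms from the SMILES: 13 C, 1 N.
Implicit hydrogens by atom environment:
  7 × C (aromatic): 1 H each → 7
  3 × C (aromatic): no H
  2 × C: 2 H each → 4
  1 × C: 3 H
  1 × N (aromatic): 1 H
  Total hydrogens = 15.
Molecular formula: C13H15N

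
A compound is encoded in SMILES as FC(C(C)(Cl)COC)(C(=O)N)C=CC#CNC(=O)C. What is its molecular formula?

C12H16ClFN2O3

Heavy atoms from the SMILES: 12 C, 1 Cl, 1 F, 2 N, 3 O.
Implicit hydrogens by atom environment:
  6 × C: no H
  3 × C: 3 H each → 9
  3 × O: no H
  2 × C: 1 H each → 2
  1 × C: 2 H
  1 × Cl: no H
  1 × F: no H
  1 × N: 2 H
  1 × N: 1 H
  Total hydrogens = 16.
Molecular formula: C12H16ClFN2O3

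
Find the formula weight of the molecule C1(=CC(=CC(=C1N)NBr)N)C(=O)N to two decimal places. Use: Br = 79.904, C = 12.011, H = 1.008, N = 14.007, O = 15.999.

Molecular formula: C7H9BrN4O.
M = 1×79.904 + 7×12.011 + 9×1.008 + 4×14.007 + 1×15.999 = 245.08 g/mol.

245.08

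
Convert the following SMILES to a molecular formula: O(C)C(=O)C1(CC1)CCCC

C9H16O2

Heavy atoms from the SMILES: 9 C, 2 O.
Implicit hydrogens by atom environment:
  5 × C: 2 H each → 10
  2 × C: 3 H each → 6
  2 × C: no H
  2 × O: no H
  Total hydrogens = 16.
Molecular formula: C9H16O2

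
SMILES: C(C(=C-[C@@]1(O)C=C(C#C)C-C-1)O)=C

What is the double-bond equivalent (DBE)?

6

Molecular formula from the SMILES: C11H12O2.
DoU = (2C + 2 + N − H − X)/2 = (2·11 + 2 + 0 − 12 − 0)/2 = 12/2 = 6.
(Structurally: 1 ring(s) + 5 π bond(s) = 6.)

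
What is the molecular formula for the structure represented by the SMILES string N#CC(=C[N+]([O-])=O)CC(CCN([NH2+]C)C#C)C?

Heavy atoms from the SMILES: 11 C, 4 N, 2 O.
Implicit hydrogens by atom environment:
  3 × C: 2 H each → 6
  3 × C: 1 H each → 3
  3 × C: no H
  2 × C: 3 H each → 6
  2 × N: no H
  1 × N (charge +1): 2 H
  1 × N (charge +1): no H
  1 × O: no H
  1 × O (charge -1): no H
  Total hydrogens = 17.
Net charge +1.
Molecular formula: C11H17N4O2+

C11H17N4O2+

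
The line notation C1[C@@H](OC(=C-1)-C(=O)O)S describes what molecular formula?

Heavy atoms from the SMILES: 5 C, 3 O, 1 S.
Implicit hydrogens by atom environment:
  2 × C: 1 H each → 2
  2 × C: no H
  2 × O: no H
  1 × C: 2 H
  1 × O: 1 H
  1 × S: 1 H
  Total hydrogens = 6.
Molecular formula: C5H6O3S

C5H6O3S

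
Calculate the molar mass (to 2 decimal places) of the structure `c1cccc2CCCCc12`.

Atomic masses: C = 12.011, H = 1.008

Molecular formula: C10H12.
M = 10×12.011 + 12×1.008 = 132.21 g/mol.

132.21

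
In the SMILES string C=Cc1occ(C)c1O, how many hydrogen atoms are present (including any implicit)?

Hydrogens are implicit in SMILES; fill each atom to its normal valence:
  3 × C (aromatic): no H
  1 × C: 3 H
  1 × C: 2 H
  1 × C (aromatic): 1 H
  1 × C: 1 H
  1 × O: 1 H
  1 × O (aromatic): no H
  Total hydrogens = 8.

8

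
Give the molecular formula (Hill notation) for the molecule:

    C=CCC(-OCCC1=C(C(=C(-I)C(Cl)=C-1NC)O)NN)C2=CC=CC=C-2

C19H23ClIN3O2

Heavy atoms from the SMILES: 19 C, 1 Cl, 1 I, 3 N, 2 O.
Implicit hydrogens by atom environment:
  7 × C (aromatic): no H
  5 × C (aromatic): 1 H each → 5
  4 × C: 2 H each → 8
  2 × C: 1 H each → 2
  2 × N: 1 H each → 2
  1 × C: 3 H
  1 × Cl: no H
  1 × I: no H
  1 × N: 2 H
  1 × O: 1 H
  1 × O: no H
  Total hydrogens = 23.
Molecular formula: C19H23ClIN3O2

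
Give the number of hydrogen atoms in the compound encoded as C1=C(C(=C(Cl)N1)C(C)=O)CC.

Hydrogens are implicit in SMILES; fill each atom to its normal valence:
  3 × C (aromatic): no H
  2 × C: 3 H each → 6
  1 × C: 2 H
  1 × C (aromatic): 1 H
  1 × C: no H
  1 × Cl: no H
  1 × N (aromatic): 1 H
  1 × O: no H
  Total hydrogens = 10.

10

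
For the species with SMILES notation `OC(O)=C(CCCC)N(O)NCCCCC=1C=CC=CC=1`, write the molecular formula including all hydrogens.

C16H26N2O3

Heavy atoms from the SMILES: 16 C, 2 N, 3 O.
Implicit hydrogens by atom environment:
  7 × C: 2 H each → 14
  5 × C (aromatic): 1 H each → 5
  3 × O: 1 H each → 3
  2 × C: no H
  1 × C: 3 H
  1 × C (aromatic): no H
  1 × N: 1 H
  1 × N: no H
  Total hydrogens = 26.
Molecular formula: C16H26N2O3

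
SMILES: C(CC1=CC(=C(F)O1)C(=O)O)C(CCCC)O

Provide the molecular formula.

C12H17FO4

Heavy atoms from the SMILES: 12 C, 1 F, 4 O.
Implicit hydrogens by atom environment:
  5 × C: 2 H each → 10
  3 × C (aromatic): no H
  2 × O: 1 H each → 2
  1 × C: 3 H
  1 × C (aromatic): 1 H
  1 × C: 1 H
  1 × C: no H
  1 × F: no H
  1 × O (aromatic): no H
  1 × O: no H
  Total hydrogens = 17.
Molecular formula: C12H17FO4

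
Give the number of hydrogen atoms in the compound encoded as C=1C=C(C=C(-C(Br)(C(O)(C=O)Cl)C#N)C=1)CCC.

Hydrogens are implicit in SMILES; fill each atom to its normal valence:
  4 × C (aromatic): 1 H each → 4
  3 × C: no H
  2 × C: 2 H each → 4
  2 × C (aromatic): no H
  1 × Br: no H
  1 × C: 3 H
  1 × C: 1 H
  1 × Cl: no H
  1 × N: no H
  1 × O: 1 H
  1 × O: no H
  Total hydrogens = 13.

13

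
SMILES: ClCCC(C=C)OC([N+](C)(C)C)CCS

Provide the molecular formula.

Heavy atoms from the SMILES: 11 C, 1 Cl, 1 N, 1 O, 1 S.
Implicit hydrogens by atom environment:
  5 × C: 2 H each → 10
  3 × C: 3 H each → 9
  3 × C: 1 H each → 3
  1 × Cl: no H
  1 × N (charge +1): no H
  1 × O: no H
  1 × S: 1 H
  Total hydrogens = 23.
Net charge +1.
Molecular formula: C11H23ClNOS+

C11H23ClNOS+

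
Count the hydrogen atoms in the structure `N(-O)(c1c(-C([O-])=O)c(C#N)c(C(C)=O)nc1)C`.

Hydrogens are implicit in SMILES; fill each atom to its normal valence:
  4 × C (aromatic): no H
  3 × C: no H
  2 × C: 3 H each → 6
  2 × N: no H
  2 × O: no H
  1 × C (aromatic): 1 H
  1 × N (aromatic): no H
  1 × O: 1 H
  1 × O (charge -1): no H
  Total hydrogens = 8.

8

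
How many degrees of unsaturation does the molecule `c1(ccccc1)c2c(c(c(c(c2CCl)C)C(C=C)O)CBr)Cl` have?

Molecular formula from the SMILES: C18H17BrCl2O.
DoU = (2C + 2 + N − H − X)/2 = (2·18 + 2 + 0 − 17 − 3)/2 = 18/2 = 9.
(Structurally: 2 ring(s) + 7 π bond(s) = 9.)

9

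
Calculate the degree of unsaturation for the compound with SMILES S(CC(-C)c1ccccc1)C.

4

Molecular formula from the SMILES: C10H14S.
DoU = (2C + 2 + N − H − X)/2 = (2·10 + 2 + 0 − 14 − 0)/2 = 8/2 = 4.
(Structurally: 1 ring(s) + 3 π bond(s) = 4.)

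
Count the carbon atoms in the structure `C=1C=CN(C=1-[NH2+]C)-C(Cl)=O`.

The symbol for carbon appears 6 times in the SMILES. (Cl is a single chlorine, not C + l.)

6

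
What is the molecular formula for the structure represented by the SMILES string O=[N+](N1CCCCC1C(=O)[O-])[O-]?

C6H9N2O4-

Heavy atoms from the SMILES: 6 C, 2 N, 4 O.
Implicit hydrogens by atom environment:
  4 × C: 2 H each → 8
  2 × O: no H
  2 × O (charge -1): no H
  1 × C: 1 H
  1 × C: no H
  1 × N: no H
  1 × N (charge +1): no H
  Total hydrogens = 9.
Net charge -1.
Molecular formula: C6H9N2O4-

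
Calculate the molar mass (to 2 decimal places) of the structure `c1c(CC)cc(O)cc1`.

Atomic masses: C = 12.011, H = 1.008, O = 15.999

122.17

Molecular formula: C8H10O.
M = 8×12.011 + 10×1.008 + 1×15.999 = 122.17 g/mol.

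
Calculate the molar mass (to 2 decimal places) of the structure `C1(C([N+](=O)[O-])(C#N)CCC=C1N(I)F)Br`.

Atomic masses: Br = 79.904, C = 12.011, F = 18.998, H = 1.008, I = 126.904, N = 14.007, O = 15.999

Molecular formula: C7H6BrFIN3O2.
M = 1×79.904 + 7×12.011 + 1×18.998 + 6×1.008 + 1×126.904 + 3×14.007 + 2×15.999 = 389.95 g/mol.

389.95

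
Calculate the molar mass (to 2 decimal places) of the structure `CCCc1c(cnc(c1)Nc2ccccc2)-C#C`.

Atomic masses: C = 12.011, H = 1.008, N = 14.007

236.32

Molecular formula: C16H16N2.
M = 16×12.011 + 16×1.008 + 2×14.007 = 236.32 g/mol.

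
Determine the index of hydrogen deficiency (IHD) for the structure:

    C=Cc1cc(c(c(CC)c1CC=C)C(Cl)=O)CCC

7

Molecular formula from the SMILES: C17H21ClO.
DoU = (2C + 2 + N − H − X)/2 = (2·17 + 2 + 0 − 21 − 1)/2 = 14/2 = 7.
(Structurally: 1 ring(s) + 6 π bond(s) = 7.)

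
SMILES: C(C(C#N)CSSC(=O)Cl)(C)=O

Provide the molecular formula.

Heavy atoms from the SMILES: 6 C, 1 Cl, 1 N, 2 O, 2 S.
Implicit hydrogens by atom environment:
  3 × C: no H
  2 × O: no H
  2 × S: no H
  1 × C: 3 H
  1 × C: 2 H
  1 × C: 1 H
  1 × Cl: no H
  1 × N: no H
  Total hydrogens = 6.
Molecular formula: C6H6ClNO2S2

C6H6ClNO2S2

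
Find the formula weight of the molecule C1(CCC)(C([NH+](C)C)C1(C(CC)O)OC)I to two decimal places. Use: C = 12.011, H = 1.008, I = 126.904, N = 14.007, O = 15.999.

342.24

Molecular formula: C12H25INO2+.
M = 12×12.011 + 25×1.008 + 1×126.904 + 1×14.007 + 2×15.999 = 342.24 g/mol.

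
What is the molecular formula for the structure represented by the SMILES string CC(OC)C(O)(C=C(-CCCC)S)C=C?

C12H22O2S

Heavy atoms from the SMILES: 12 C, 2 O, 1 S.
Implicit hydrogens by atom environment:
  4 × C: 2 H each → 8
  3 × C: 3 H each → 9
  3 × C: 1 H each → 3
  2 × C: no H
  1 × O: 1 H
  1 × O: no H
  1 × S: 1 H
  Total hydrogens = 22.
Molecular formula: C12H22O2S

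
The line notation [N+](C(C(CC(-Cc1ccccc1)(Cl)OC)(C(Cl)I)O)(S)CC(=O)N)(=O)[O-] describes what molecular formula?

C15H19Cl2IN2O5S

Heavy atoms from the SMILES: 15 C, 2 Cl, 1 I, 2 N, 5 O, 1 S.
Implicit hydrogens by atom environment:
  5 × C (aromatic): 1 H each → 5
  4 × C: no H
  3 × C: 2 H each → 6
  3 × O: no H
  2 × Cl: no H
  1 × C: 3 H
  1 × C: 1 H
  1 × C (aromatic): no H
  1 × I: no H
  1 × N: 2 H
  1 × N (charge +1): no H
  1 × O: 1 H
  1 × O (charge -1): no H
  1 × S: 1 H
  Total hydrogens = 19.
Molecular formula: C15H19Cl2IN2O5S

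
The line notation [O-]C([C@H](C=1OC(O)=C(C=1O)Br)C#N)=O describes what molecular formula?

Heavy atoms from the SMILES: 1 Br, 7 C, 1 N, 5 O.
Implicit hydrogens by atom environment:
  4 × C (aromatic): no H
  2 × C: no H
  2 × O: 1 H each → 2
  1 × Br: no H
  1 × C: 1 H
  1 × N: no H
  1 × O (aromatic): no H
  1 × O: no H
  1 × O (charge -1): no H
  Total hydrogens = 3.
Net charge -1.
Molecular formula: C7H3BrNO5-

C7H3BrNO5-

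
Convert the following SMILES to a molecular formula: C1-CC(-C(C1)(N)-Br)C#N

Heavy atoms from the SMILES: 1 Br, 6 C, 2 N.
Implicit hydrogens by atom environment:
  3 × C: 2 H each → 6
  2 × C: no H
  1 × Br: no H
  1 × C: 1 H
  1 × N: 2 H
  1 × N: no H
  Total hydrogens = 9.
Molecular formula: C6H9BrN2

C6H9BrN2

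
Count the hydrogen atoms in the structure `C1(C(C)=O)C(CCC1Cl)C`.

Hydrogens are implicit in SMILES; fill each atom to its normal valence:
  3 × C: 1 H each → 3
  2 × C: 3 H each → 6
  2 × C: 2 H each → 4
  1 × C: no H
  1 × Cl: no H
  1 × O: no H
  Total hydrogens = 13.

13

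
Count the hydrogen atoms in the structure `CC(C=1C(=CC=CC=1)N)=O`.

Hydrogens are implicit in SMILES; fill each atom to its normal valence:
  4 × C (aromatic): 1 H each → 4
  2 × C (aromatic): no H
  1 × C: 3 H
  1 × C: no H
  1 × N: 2 H
  1 × O: no H
  Total hydrogens = 9.

9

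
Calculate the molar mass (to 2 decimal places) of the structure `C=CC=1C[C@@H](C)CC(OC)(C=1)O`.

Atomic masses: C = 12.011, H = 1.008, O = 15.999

Molecular formula: C10H16O2.
M = 10×12.011 + 16×1.008 + 2×15.999 = 168.24 g/mol.

168.24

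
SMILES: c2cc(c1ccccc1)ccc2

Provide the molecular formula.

C12H10

Heavy atoms from the SMILES: 12 C.
Implicit hydrogens by atom environment:
  10 × C (aromatic): 1 H each → 10
  2 × C (aromatic): no H
  Total hydrogens = 10.
Molecular formula: C12H10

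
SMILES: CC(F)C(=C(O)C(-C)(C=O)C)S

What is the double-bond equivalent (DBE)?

Molecular formula from the SMILES: C8H13FO2S.
DoU = (2C + 2 + N − H − X)/2 = (2·8 + 2 + 0 − 13 − 1)/2 = 4/2 = 2.
(Structurally: 0 ring(s) + 2 π bond(s) = 2.)

2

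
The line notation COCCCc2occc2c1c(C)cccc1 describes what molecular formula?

C15H18O2

Heavy atoms from the SMILES: 15 C, 2 O.
Implicit hydrogens by atom environment:
  6 × C (aromatic): 1 H each → 6
  4 × C (aromatic): no H
  3 × C: 2 H each → 6
  2 × C: 3 H each → 6
  1 × O (aromatic): no H
  1 × O: no H
  Total hydrogens = 18.
Molecular formula: C15H18O2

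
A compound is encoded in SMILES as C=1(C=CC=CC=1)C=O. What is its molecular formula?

C7H6O

Heavy atoms from the SMILES: 7 C, 1 O.
Implicit hydrogens by atom environment:
  5 × C (aromatic): 1 H each → 5
  1 × C: 1 H
  1 × C (aromatic): no H
  1 × O: no H
  Total hydrogens = 6.
Molecular formula: C7H6O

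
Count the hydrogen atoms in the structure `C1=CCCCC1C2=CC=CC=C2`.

Hydrogens are implicit in SMILES; fill each atom to its normal valence:
  5 × C (aromatic): 1 H each → 5
  3 × C: 2 H each → 6
  3 × C: 1 H each → 3
  1 × C (aromatic): no H
  Total hydrogens = 14.

14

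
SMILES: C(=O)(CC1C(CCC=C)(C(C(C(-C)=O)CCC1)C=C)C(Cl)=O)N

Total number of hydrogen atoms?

Hydrogens are implicit in SMILES; fill each atom to its normal valence:
  8 × C: 2 H each → 16
  5 × C: 1 H each → 5
  4 × C: no H
  3 × O: no H
  1 × C: 3 H
  1 × Cl: no H
  1 × N: 2 H
  Total hydrogens = 26.

26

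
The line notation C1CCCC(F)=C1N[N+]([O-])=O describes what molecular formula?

Heavy atoms from the SMILES: 6 C, 1 F, 2 N, 2 O.
Implicit hydrogens by atom environment:
  4 × C: 2 H each → 8
  2 × C: no H
  1 × F: no H
  1 × N: 1 H
  1 × N (charge +1): no H
  1 × O: no H
  1 × O (charge -1): no H
  Total hydrogens = 9.
Molecular formula: C6H9FN2O2

C6H9FN2O2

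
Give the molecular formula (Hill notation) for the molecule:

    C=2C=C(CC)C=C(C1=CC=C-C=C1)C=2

Heavy atoms from the SMILES: 14 C.
Implicit hydrogens by atom environment:
  9 × C (aromatic): 1 H each → 9
  3 × C (aromatic): no H
  1 × C: 3 H
  1 × C: 2 H
  Total hydrogens = 14.
Molecular formula: C14H14

C14H14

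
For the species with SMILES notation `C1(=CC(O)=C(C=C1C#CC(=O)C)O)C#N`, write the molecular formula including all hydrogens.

Heavy atoms from the SMILES: 11 C, 1 N, 3 O.
Implicit hydrogens by atom environment:
  4 × C (aromatic): no H
  4 × C: no H
  2 × C (aromatic): 1 H each → 2
  2 × O: 1 H each → 2
  1 × C: 3 H
  1 × N: no H
  1 × O: no H
  Total hydrogens = 7.
Molecular formula: C11H7NO3

C11H7NO3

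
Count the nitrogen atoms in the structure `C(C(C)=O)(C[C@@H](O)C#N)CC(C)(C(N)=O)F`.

2

The symbol for nitrogen appears 2 times in the SMILES.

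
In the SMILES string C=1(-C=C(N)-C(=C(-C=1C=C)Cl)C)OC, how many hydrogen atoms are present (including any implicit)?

12

Hydrogens are implicit in SMILES; fill each atom to its normal valence:
  5 × C (aromatic): no H
  2 × C: 3 H each → 6
  1 × C: 2 H
  1 × C (aromatic): 1 H
  1 × C: 1 H
  1 × Cl: no H
  1 × N: 2 H
  1 × O: no H
  Total hydrogens = 12.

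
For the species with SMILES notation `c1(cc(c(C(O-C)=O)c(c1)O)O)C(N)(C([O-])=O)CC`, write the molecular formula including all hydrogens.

C12H14NO6-

Heavy atoms from the SMILES: 12 C, 1 N, 6 O.
Implicit hydrogens by atom environment:
  4 × C (aromatic): no H
  3 × C: no H
  3 × O: no H
  2 × C: 3 H each → 6
  2 × C (aromatic): 1 H each → 2
  2 × O: 1 H each → 2
  1 × C: 2 H
  1 × N: 2 H
  1 × O (charge -1): no H
  Total hydrogens = 14.
Net charge -1.
Molecular formula: C12H14NO6-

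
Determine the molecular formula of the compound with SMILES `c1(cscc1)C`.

C5H6S

Heavy atoms from the SMILES: 5 C, 1 S.
Implicit hydrogens by atom environment:
  3 × C (aromatic): 1 H each → 3
  1 × C: 3 H
  1 × C (aromatic): no H
  1 × S (aromatic): no H
  Total hydrogens = 6.
Molecular formula: C5H6S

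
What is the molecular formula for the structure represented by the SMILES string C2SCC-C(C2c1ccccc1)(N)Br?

C11H14BrNS

Heavy atoms from the SMILES: 1 Br, 11 C, 1 N, 1 S.
Implicit hydrogens by atom environment:
  5 × C (aromatic): 1 H each → 5
  3 × C: 2 H each → 6
  1 × Br: no H
  1 × C: 1 H
  1 × C: no H
  1 × C (aromatic): no H
  1 × N: 2 H
  1 × S: no H
  Total hydrogens = 14.
Molecular formula: C11H14BrNS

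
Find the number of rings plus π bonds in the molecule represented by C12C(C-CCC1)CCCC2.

2

Molecular formula from the SMILES: C10H18.
DoU = (2C + 2 + N − H − X)/2 = (2·10 + 2 + 0 − 18 − 0)/2 = 4/2 = 2.
(Structurally: 2 ring(s) + 0 π bond(s) = 2.)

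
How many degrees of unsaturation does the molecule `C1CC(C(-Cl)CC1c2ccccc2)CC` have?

5

Molecular formula from the SMILES: C14H19Cl.
DoU = (2C + 2 + N − H − X)/2 = (2·14 + 2 + 0 − 19 − 1)/2 = 10/2 = 5.
(Structurally: 2 ring(s) + 3 π bond(s) = 5.)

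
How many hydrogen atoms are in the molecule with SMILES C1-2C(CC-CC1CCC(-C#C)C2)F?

Hydrogens are implicit in SMILES; fill each atom to its normal valence:
  6 × C: 2 H each → 12
  5 × C: 1 H each → 5
  1 × C: no H
  1 × F: no H
  Total hydrogens = 17.

17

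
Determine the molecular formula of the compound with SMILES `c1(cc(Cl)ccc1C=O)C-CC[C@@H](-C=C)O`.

Heavy atoms from the SMILES: 13 C, 1 Cl, 2 O.
Implicit hydrogens by atom environment:
  4 × C: 2 H each → 8
  3 × C (aromatic): 1 H each → 3
  3 × C: 1 H each → 3
  3 × C (aromatic): no H
  1 × Cl: no H
  1 × O: 1 H
  1 × O: no H
  Total hydrogens = 15.
Molecular formula: C13H15ClO2

C13H15ClO2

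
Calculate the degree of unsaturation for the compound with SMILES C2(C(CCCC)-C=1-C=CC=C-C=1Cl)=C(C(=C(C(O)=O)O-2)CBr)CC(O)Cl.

Molecular formula from the SMILES: C19H21BrCl2O4.
DoU = (2C + 2 + N − H − X)/2 = (2·19 + 2 + 0 − 21 − 3)/2 = 16/2 = 8.
(Structurally: 2 ring(s) + 6 π bond(s) = 8.)

8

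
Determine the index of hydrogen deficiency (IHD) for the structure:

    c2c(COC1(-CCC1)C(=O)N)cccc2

Molecular formula from the SMILES: C12H15NO2.
DoU = (2C + 2 + N − H − X)/2 = (2·12 + 2 + 1 − 15 − 0)/2 = 12/2 = 6.
(Structurally: 2 ring(s) + 4 π bond(s) = 6.)

6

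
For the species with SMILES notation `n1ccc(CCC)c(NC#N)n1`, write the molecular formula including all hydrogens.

Heavy atoms from the SMILES: 8 C, 4 N.
Implicit hydrogens by atom environment:
  2 × C: 2 H each → 4
  2 × C (aromatic): 1 H each → 2
  2 × C (aromatic): no H
  2 × N (aromatic): no H
  1 × C: 3 H
  1 × C: no H
  1 × N: 1 H
  1 × N: no H
  Total hydrogens = 10.
Molecular formula: C8H10N4

C8H10N4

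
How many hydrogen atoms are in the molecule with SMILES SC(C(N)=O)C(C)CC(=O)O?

Hydrogens are implicit in SMILES; fill each atom to its normal valence:
  2 × C: 1 H each → 2
  2 × C: no H
  2 × O: no H
  1 × C: 3 H
  1 × C: 2 H
  1 × N: 2 H
  1 × O: 1 H
  1 × S: 1 H
  Total hydrogens = 11.

11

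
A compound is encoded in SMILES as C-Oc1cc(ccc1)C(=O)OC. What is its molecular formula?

Heavy atoms from the SMILES: 9 C, 3 O.
Implicit hydrogens by atom environment:
  4 × C (aromatic): 1 H each → 4
  3 × O: no H
  2 × C: 3 H each → 6
  2 × C (aromatic): no H
  1 × C: no H
  Total hydrogens = 10.
Molecular formula: C9H10O3

C9H10O3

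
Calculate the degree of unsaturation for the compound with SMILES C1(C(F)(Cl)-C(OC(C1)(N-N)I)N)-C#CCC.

Molecular formula from the SMILES: C9H14ClFIN3O.
DoU = (2C + 2 + N − H − X)/2 = (2·9 + 2 + 3 − 14 − 3)/2 = 6/2 = 3.
(Structurally: 1 ring(s) + 2 π bond(s) = 3.)

3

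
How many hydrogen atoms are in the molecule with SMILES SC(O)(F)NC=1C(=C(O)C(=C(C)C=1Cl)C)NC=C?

Hydrogens are implicit in SMILES; fill each atom to its normal valence:
  6 × C (aromatic): no H
  2 × C: 3 H each → 6
  2 × N: 1 H each → 2
  2 × O: 1 H each → 2
  1 × C: 2 H
  1 × C: 1 H
  1 × C: no H
  1 × Cl: no H
  1 × F: no H
  1 × S: 1 H
  Total hydrogens = 14.

14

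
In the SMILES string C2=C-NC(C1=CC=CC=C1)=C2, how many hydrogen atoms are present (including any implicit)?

9

Hydrogens are implicit in SMILES; fill each atom to its normal valence:
  8 × C (aromatic): 1 H each → 8
  2 × C (aromatic): no H
  1 × N (aromatic): 1 H
  Total hydrogens = 9.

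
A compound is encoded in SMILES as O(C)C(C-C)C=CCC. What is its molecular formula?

Heavy atoms from the SMILES: 8 C, 1 O.
Implicit hydrogens by atom environment:
  3 × C: 3 H each → 9
  3 × C: 1 H each → 3
  2 × C: 2 H each → 4
  1 × O: no H
  Total hydrogens = 16.
Molecular formula: C8H16O

C8H16O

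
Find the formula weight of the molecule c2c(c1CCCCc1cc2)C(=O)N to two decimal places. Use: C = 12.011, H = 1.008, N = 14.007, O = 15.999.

175.23

Molecular formula: C11H13NO.
M = 11×12.011 + 13×1.008 + 1×14.007 + 1×15.999 = 175.23 g/mol.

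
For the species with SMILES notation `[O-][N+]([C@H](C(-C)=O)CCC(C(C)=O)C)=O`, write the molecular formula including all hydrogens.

Heavy atoms from the SMILES: 9 C, 1 N, 4 O.
Implicit hydrogens by atom environment:
  3 × C: 3 H each → 9
  3 × O: no H
  2 × C: 2 H each → 4
  2 × C: 1 H each → 2
  2 × C: no H
  1 × N (charge +1): no H
  1 × O (charge -1): no H
  Total hydrogens = 15.
Molecular formula: C9H15NO4

C9H15NO4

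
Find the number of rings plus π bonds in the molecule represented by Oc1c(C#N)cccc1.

6

Molecular formula from the SMILES: C7H5NO.
DoU = (2C + 2 + N − H − X)/2 = (2·7 + 2 + 1 − 5 − 0)/2 = 12/2 = 6.
(Structurally: 1 ring(s) + 5 π bond(s) = 6.)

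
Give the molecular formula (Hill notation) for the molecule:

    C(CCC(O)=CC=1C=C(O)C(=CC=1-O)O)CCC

Heavy atoms from the SMILES: 14 C, 4 O.
Implicit hydrogens by atom environment:
  5 × C: 2 H each → 10
  4 × C (aromatic): no H
  4 × O: 1 H each → 4
  2 × C (aromatic): 1 H each → 2
  1 × C: 3 H
  1 × C: 1 H
  1 × C: no H
  Total hydrogens = 20.
Molecular formula: C14H20O4

C14H20O4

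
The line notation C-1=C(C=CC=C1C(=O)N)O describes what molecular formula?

Heavy atoms from the SMILES: 7 C, 1 N, 2 O.
Implicit hydrogens by atom environment:
  4 × C (aromatic): 1 H each → 4
  2 × C (aromatic): no H
  1 × C: no H
  1 × N: 2 H
  1 × O: 1 H
  1 × O: no H
  Total hydrogens = 7.
Molecular formula: C7H7NO2

C7H7NO2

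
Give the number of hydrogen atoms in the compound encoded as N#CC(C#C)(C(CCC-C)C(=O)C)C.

Hydrogens are implicit in SMILES; fill each atom to its normal valence:
  4 × C: no H
  3 × C: 3 H each → 9
  3 × C: 2 H each → 6
  2 × C: 1 H each → 2
  1 × N: no H
  1 × O: no H
  Total hydrogens = 17.

17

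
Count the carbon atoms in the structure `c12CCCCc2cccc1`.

10

The symbol for carbon appears 10 times in the SMILES. Lowercase c denotes aromatic carbon and counts toward C.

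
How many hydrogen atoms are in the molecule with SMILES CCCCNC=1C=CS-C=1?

Hydrogens are implicit in SMILES; fill each atom to its normal valence:
  3 × C: 2 H each → 6
  3 × C (aromatic): 1 H each → 3
  1 × C: 3 H
  1 × C (aromatic): no H
  1 × N: 1 H
  1 × S (aromatic): no H
  Total hydrogens = 13.

13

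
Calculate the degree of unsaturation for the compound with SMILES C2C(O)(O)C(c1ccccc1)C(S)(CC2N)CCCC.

Molecular formula from the SMILES: C16H25NO2S.
DoU = (2C + 2 + N − H − X)/2 = (2·16 + 2 + 1 − 25 − 0)/2 = 10/2 = 5.
(Structurally: 2 ring(s) + 3 π bond(s) = 5.)

5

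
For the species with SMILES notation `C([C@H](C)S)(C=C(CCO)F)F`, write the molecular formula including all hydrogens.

Heavy atoms from the SMILES: 7 C, 2 F, 1 O, 1 S.
Implicit hydrogens by atom environment:
  3 × C: 1 H each → 3
  2 × C: 2 H each → 4
  2 × F: no H
  1 × C: 3 H
  1 × C: no H
  1 × O: 1 H
  1 × S: 1 H
  Total hydrogens = 12.
Molecular formula: C7H12F2OS

C7H12F2OS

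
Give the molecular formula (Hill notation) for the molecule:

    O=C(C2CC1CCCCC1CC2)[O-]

C11H17O2-

Heavy atoms from the SMILES: 11 C, 2 O.
Implicit hydrogens by atom environment:
  7 × C: 2 H each → 14
  3 × C: 1 H each → 3
  1 × C: no H
  1 × O: no H
  1 × O (charge -1): no H
  Total hydrogens = 17.
Net charge -1.
Molecular formula: C11H17O2-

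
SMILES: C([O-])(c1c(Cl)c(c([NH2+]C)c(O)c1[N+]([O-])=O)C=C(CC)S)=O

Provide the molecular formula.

C12H13ClN2O5S

Heavy atoms from the SMILES: 12 C, 1 Cl, 2 N, 5 O, 1 S.
Implicit hydrogens by atom environment:
  6 × C (aromatic): no H
  2 × C: 3 H each → 6
  2 × C: no H
  2 × O: no H
  2 × O (charge -1): no H
  1 × C: 2 H
  1 × C: 1 H
  1 × Cl: no H
  1 × N (charge +1): 2 H
  1 × N (charge +1): no H
  1 × O: 1 H
  1 × S: 1 H
  Total hydrogens = 13.
Molecular formula: C12H13ClN2O5S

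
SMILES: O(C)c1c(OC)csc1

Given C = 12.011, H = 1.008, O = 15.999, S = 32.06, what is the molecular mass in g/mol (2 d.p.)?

Molecular formula: C6H8O2S.
M = 6×12.011 + 8×1.008 + 2×15.999 + 1×32.06 = 144.19 g/mol.

144.19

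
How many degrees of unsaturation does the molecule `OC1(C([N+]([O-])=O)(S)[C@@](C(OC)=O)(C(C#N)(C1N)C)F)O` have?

Molecular formula from the SMILES: C9H12FN3O6S.
DoU = (2C + 2 + N − H − X)/2 = (2·9 + 2 + 3 − 12 − 1)/2 = 10/2 = 5.
(Structurally: 1 ring(s) + 4 π bond(s) = 5.)

5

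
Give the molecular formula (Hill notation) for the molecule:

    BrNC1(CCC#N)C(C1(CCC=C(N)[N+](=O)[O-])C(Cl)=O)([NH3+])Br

C11H15Br2ClN5O3+

Heavy atoms from the SMILES: 2 Br, 11 C, 1 Cl, 5 N, 3 O.
Implicit hydrogens by atom environment:
  6 × C: no H
  4 × C: 2 H each → 8
  2 × Br: no H
  2 × O: no H
  1 × C: 1 H
  1 × Cl: no H
  1 × N (charge +1): 3 H
  1 × N: 2 H
  1 × N: 1 H
  1 × N: no H
  1 × N (charge +1): no H
  1 × O (charge -1): no H
  Total hydrogens = 15.
Net charge +1.
Molecular formula: C11H15Br2ClN5O3+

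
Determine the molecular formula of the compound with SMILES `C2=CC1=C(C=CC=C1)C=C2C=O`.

Heavy atoms from the SMILES: 11 C, 1 O.
Implicit hydrogens by atom environment:
  7 × C (aromatic): 1 H each → 7
  3 × C (aromatic): no H
  1 × C: 1 H
  1 × O: no H
  Total hydrogens = 8.
Molecular formula: C11H8O

C11H8O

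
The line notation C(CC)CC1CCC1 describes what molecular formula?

Heavy atoms from the SMILES: 8 C.
Implicit hydrogens by atom environment:
  6 × C: 2 H each → 12
  1 × C: 3 H
  1 × C: 1 H
  Total hydrogens = 16.
Molecular formula: C8H16

C8H16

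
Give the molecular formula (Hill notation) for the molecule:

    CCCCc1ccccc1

C10H14

Heavy atoms from the SMILES: 10 C.
Implicit hydrogens by atom environment:
  5 × C (aromatic): 1 H each → 5
  3 × C: 2 H each → 6
  1 × C: 3 H
  1 × C (aromatic): no H
  Total hydrogens = 14.
Molecular formula: C10H14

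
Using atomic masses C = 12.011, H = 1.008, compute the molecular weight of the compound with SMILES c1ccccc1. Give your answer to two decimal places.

78.11

Molecular formula: C6H6.
M = 6×12.011 + 6×1.008 = 78.11 g/mol.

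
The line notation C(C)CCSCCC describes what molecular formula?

C7H16S

Heavy atoms from the SMILES: 7 C, 1 S.
Implicit hydrogens by atom environment:
  5 × C: 2 H each → 10
  2 × C: 3 H each → 6
  1 × S: no H
  Total hydrogens = 16.
Molecular formula: C7H16S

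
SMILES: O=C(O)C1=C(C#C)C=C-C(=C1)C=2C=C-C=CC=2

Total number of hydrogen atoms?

Hydrogens are implicit in SMILES; fill each atom to its normal valence:
  8 × C (aromatic): 1 H each → 8
  4 × C (aromatic): no H
  2 × C: no H
  1 × C: 1 H
  1 × O: 1 H
  1 × O: no H
  Total hydrogens = 10.

10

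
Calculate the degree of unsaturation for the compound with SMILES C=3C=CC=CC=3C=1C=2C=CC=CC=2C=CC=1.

11

Molecular formula from the SMILES: C16H12.
DoU = (2C + 2 + N − H − X)/2 = (2·16 + 2 + 0 − 12 − 0)/2 = 22/2 = 11.
(Structurally: 3 ring(s) + 8 π bond(s) = 11.)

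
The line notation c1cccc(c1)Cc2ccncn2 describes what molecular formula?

C11H10N2

Heavy atoms from the SMILES: 11 C, 2 N.
Implicit hydrogens by atom environment:
  8 × C (aromatic): 1 H each → 8
  2 × C (aromatic): no H
  2 × N (aromatic): no H
  1 × C: 2 H
  Total hydrogens = 10.
Molecular formula: C11H10N2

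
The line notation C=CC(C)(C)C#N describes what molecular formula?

C6H9N

Heavy atoms from the SMILES: 6 C, 1 N.
Implicit hydrogens by atom environment:
  2 × C: 3 H each → 6
  2 × C: no H
  1 × C: 2 H
  1 × C: 1 H
  1 × N: no H
  Total hydrogens = 9.
Molecular formula: C6H9N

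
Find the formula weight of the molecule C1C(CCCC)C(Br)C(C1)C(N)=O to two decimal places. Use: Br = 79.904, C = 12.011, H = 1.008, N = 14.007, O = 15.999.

248.16

Molecular formula: C10H18BrNO.
M = 1×79.904 + 10×12.011 + 18×1.008 + 1×14.007 + 1×15.999 = 248.16 g/mol.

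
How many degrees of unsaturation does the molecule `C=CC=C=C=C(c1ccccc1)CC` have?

8

Molecular formula from the SMILES: C14H14.
DoU = (2C + 2 + N − H − X)/2 = (2·14 + 2 + 0 − 14 − 0)/2 = 16/2 = 8.
(Structurally: 1 ring(s) + 7 π bond(s) = 8.)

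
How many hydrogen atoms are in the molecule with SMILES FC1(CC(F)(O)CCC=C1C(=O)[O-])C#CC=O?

Hydrogens are implicit in SMILES; fill each atom to its normal valence:
  6 × C: no H
  3 × C: 2 H each → 6
  2 × C: 1 H each → 2
  2 × F: no H
  2 × O: no H
  1 × O: 1 H
  1 × O (charge -1): no H
  Total hydrogens = 9.

9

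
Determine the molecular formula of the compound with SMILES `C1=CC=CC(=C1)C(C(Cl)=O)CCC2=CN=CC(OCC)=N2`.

C16H17ClN2O2

Heavy atoms from the SMILES: 16 C, 1 Cl, 2 N, 2 O.
Implicit hydrogens by atom environment:
  7 × C (aromatic): 1 H each → 7
  3 × C: 2 H each → 6
  3 × C (aromatic): no H
  2 × N (aromatic): no H
  2 × O: no H
  1 × C: 3 H
  1 × C: 1 H
  1 × C: no H
  1 × Cl: no H
  Total hydrogens = 17.
Molecular formula: C16H17ClN2O2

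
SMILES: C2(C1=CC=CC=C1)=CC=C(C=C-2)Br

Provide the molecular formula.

Heavy atoms from the SMILES: 1 Br, 12 C.
Implicit hydrogens by atom environment:
  9 × C (aromatic): 1 H each → 9
  3 × C (aromatic): no H
  1 × Br: no H
  Total hydrogens = 9.
Molecular formula: C12H9Br

C12H9Br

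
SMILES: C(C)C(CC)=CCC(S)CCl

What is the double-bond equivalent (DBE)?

1

Molecular formula from the SMILES: C9H17ClS.
DoU = (2C + 2 + N − H − X)/2 = (2·9 + 2 + 0 − 17 − 1)/2 = 2/2 = 1.
(Structurally: 0 ring(s) + 1 π bond(s) = 1.)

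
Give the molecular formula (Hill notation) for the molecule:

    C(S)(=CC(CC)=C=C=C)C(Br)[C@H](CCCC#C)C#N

C16H18BrNS

Heavy atoms from the SMILES: 1 Br, 16 C, 1 N, 1 S.
Implicit hydrogens by atom environment:
  6 × C: no H
  5 × C: 2 H each → 10
  4 × C: 1 H each → 4
  1 × Br: no H
  1 × C: 3 H
  1 × N: no H
  1 × S: 1 H
  Total hydrogens = 18.
Molecular formula: C16H18BrNS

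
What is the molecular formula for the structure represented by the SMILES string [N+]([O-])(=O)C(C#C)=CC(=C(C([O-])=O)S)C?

C8H6NO4S-

Heavy atoms from the SMILES: 8 C, 1 N, 4 O, 1 S.
Implicit hydrogens by atom environment:
  5 × C: no H
  2 × C: 1 H each → 2
  2 × O: no H
  2 × O (charge -1): no H
  1 × C: 3 H
  1 × N (charge +1): no H
  1 × S: 1 H
  Total hydrogens = 6.
Net charge -1.
Molecular formula: C8H6NO4S-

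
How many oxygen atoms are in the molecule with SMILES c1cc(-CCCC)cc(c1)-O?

1

The symbol for oxygen appears 1 time in the SMILES.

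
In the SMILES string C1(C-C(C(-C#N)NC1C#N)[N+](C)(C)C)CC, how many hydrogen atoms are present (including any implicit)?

Hydrogens are implicit in SMILES; fill each atom to its normal valence:
  4 × C: 3 H each → 12
  4 × C: 1 H each → 4
  2 × C: 2 H each → 4
  2 × C: no H
  2 × N: no H
  1 × N: 1 H
  1 × N (charge +1): no H
  Total hydrogens = 21.

21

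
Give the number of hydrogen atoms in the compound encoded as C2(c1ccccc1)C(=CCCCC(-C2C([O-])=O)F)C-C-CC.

Hydrogens are implicit in SMILES; fill each atom to its normal valence:
  6 × C: 2 H each → 12
  5 × C (aromatic): 1 H each → 5
  4 × C: 1 H each → 4
  2 × C: no H
  1 × C: 3 H
  1 × C (aromatic): no H
  1 × F: no H
  1 × O: no H
  1 × O (charge -1): no H
  Total hydrogens = 24.

24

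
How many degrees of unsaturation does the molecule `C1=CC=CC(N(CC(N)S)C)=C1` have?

Molecular formula from the SMILES: C9H14N2S.
DoU = (2C + 2 + N − H − X)/2 = (2·9 + 2 + 2 − 14 − 0)/2 = 8/2 = 4.
(Structurally: 1 ring(s) + 3 π bond(s) = 4.)

4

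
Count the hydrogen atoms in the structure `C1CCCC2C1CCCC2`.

18

Hydrogens are implicit in SMILES; fill each atom to its normal valence:
  8 × C: 2 H each → 16
  2 × C: 1 H each → 2
  Total hydrogens = 18.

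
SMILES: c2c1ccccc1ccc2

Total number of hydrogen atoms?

8

Hydrogens are implicit in SMILES; fill each atom to its normal valence:
  8 × C (aromatic): 1 H each → 8
  2 × C (aromatic): no H
  Total hydrogens = 8.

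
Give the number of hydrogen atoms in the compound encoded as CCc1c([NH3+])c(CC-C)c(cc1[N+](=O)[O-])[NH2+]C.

Hydrogens are implicit in SMILES; fill each atom to its normal valence:
  5 × C (aromatic): no H
  3 × C: 3 H each → 9
  3 × C: 2 H each → 6
  1 × C (aromatic): 1 H
  1 × N (charge +1): 3 H
  1 × N (charge +1): 2 H
  1 × N (charge +1): no H
  1 × O: no H
  1 × O (charge -1): no H
  Total hydrogens = 21.

21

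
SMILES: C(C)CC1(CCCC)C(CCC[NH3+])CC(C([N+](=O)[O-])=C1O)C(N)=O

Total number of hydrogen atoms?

Hydrogens are implicit in SMILES; fill each atom to its normal valence:
  9 × C: 2 H each → 18
  4 × C: no H
  2 × C: 3 H each → 6
  2 × C: 1 H each → 2
  2 × O: no H
  1 × N (charge +1): 3 H
  1 × N: 2 H
  1 × N (charge +1): no H
  1 × O: 1 H
  1 × O (charge -1): no H
  Total hydrogens = 32.

32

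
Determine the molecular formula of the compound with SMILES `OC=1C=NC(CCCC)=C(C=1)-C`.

Heavy atoms from the SMILES: 10 C, 1 N, 1 O.
Implicit hydrogens by atom environment:
  3 × C: 2 H each → 6
  3 × C (aromatic): no H
  2 × C: 3 H each → 6
  2 × C (aromatic): 1 H each → 2
  1 × N (aromatic): no H
  1 × O: 1 H
  Total hydrogens = 15.
Molecular formula: C10H15NO

C10H15NO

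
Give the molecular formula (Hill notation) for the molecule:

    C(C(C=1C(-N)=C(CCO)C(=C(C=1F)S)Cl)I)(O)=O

C10H10ClFINO3S

Heavy atoms from the SMILES: 10 C, 1 Cl, 1 F, 1 I, 1 N, 3 O, 1 S.
Implicit hydrogens by atom environment:
  6 × C (aromatic): no H
  2 × C: 2 H each → 4
  2 × O: 1 H each → 2
  1 × C: 1 H
  1 × C: no H
  1 × Cl: no H
  1 × F: no H
  1 × I: no H
  1 × N: 2 H
  1 × O: no H
  1 × S: 1 H
  Total hydrogens = 10.
Molecular formula: C10H10ClFINO3S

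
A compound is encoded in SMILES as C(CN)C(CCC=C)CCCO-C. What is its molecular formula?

C11H23NO

Heavy atoms from the SMILES: 11 C, 1 N, 1 O.
Implicit hydrogens by atom environment:
  8 × C: 2 H each → 16
  2 × C: 1 H each → 2
  1 × C: 3 H
  1 × N: 2 H
  1 × O: no H
  Total hydrogens = 23.
Molecular formula: C11H23NO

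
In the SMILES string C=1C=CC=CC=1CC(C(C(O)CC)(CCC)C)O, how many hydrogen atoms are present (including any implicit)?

Hydrogens are implicit in SMILES; fill each atom to its normal valence:
  5 × C (aromatic): 1 H each → 5
  4 × C: 2 H each → 8
  3 × C: 3 H each → 9
  2 × C: 1 H each → 2
  2 × O: 1 H each → 2
  1 × C: no H
  1 × C (aromatic): no H
  Total hydrogens = 26.

26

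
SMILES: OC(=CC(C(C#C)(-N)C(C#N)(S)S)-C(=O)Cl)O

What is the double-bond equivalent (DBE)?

Molecular formula from the SMILES: C9H9ClN2O3S2.
DoU = (2C + 2 + N − H − X)/2 = (2·9 + 2 + 2 − 9 − 1)/2 = 12/2 = 6.
(Structurally: 0 ring(s) + 6 π bond(s) = 6.)

6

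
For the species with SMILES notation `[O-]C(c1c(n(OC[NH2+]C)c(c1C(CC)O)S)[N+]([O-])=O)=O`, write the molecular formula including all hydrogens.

Heavy atoms from the SMILES: 10 C, 3 N, 6 O, 1 S.
Implicit hydrogens by atom environment:
  4 × C (aromatic): no H
  3 × O: no H
  2 × C: 3 H each → 6
  2 × C: 2 H each → 4
  2 × O (charge -1): no H
  1 × C: 1 H
  1 × C: no H
  1 × N (charge +1): 2 H
  1 × N (aromatic): no H
  1 × N (charge +1): no H
  1 × O: 1 H
  1 × S: 1 H
  Total hydrogens = 15.
Molecular formula: C10H15N3O6S

C10H15N3O6S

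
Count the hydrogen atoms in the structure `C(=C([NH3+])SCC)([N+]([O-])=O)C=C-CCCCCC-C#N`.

22

Hydrogens are implicit in SMILES; fill each atom to its normal valence:
  7 × C: 2 H each → 14
  3 × C: no H
  2 × C: 1 H each → 2
  1 × C: 3 H
  1 × N (charge +1): 3 H
  1 × N: no H
  1 × N (charge +1): no H
  1 × O: no H
  1 × O (charge -1): no H
  1 × S: no H
  Total hydrogens = 22.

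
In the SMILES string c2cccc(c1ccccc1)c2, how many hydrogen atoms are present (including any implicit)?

Hydrogens are implicit in SMILES; fill each atom to its normal valence:
  10 × C (aromatic): 1 H each → 10
  2 × C (aromatic): no H
  Total hydrogens = 10.

10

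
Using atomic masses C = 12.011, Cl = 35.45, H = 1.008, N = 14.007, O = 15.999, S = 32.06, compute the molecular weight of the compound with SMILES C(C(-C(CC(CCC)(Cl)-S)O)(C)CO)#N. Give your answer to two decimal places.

Molecular formula: C10H18ClNO2S.
M = 10×12.011 + 1×35.45 + 18×1.008 + 1×14.007 + 2×15.999 + 1×32.06 = 251.77 g/mol.

251.77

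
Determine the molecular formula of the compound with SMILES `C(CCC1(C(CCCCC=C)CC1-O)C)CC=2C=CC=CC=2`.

C21H32O

Heavy atoms from the SMILES: 21 C, 1 O.
Implicit hydrogens by atom environment:
  10 × C: 2 H each → 20
  5 × C (aromatic): 1 H each → 5
  3 × C: 1 H each → 3
  1 × C: 3 H
  1 × C: no H
  1 × C (aromatic): no H
  1 × O: 1 H
  Total hydrogens = 32.
Molecular formula: C21H32O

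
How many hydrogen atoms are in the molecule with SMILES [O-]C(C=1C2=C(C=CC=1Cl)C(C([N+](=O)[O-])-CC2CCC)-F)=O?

Hydrogens are implicit in SMILES; fill each atom to its normal valence:
  4 × C (aromatic): no H
  3 × C: 2 H each → 6
  3 × C: 1 H each → 3
  2 × C (aromatic): 1 H each → 2
  2 × O: no H
  2 × O (charge -1): no H
  1 × C: 3 H
  1 × C: no H
  1 × Cl: no H
  1 × F: no H
  1 × N (charge +1): no H
  Total hydrogens = 14.

14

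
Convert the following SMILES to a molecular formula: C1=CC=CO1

Heavy atoms from the SMILES: 4 C, 1 O.
Implicit hydrogens by atom environment:
  4 × C (aromatic): 1 H each → 4
  1 × O (aromatic): no H
  Total hydrogens = 4.
Molecular formula: C4H4O

C4H4O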